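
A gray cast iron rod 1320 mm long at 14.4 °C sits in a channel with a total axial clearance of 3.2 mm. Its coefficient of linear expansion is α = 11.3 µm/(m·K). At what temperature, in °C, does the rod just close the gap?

229 °C

α·L₀·ΔT = 3.2 mm ⇒ ΔT = 3.2 / (11.3×10⁻⁶ × 1320.0) = 214.5 K.
T = 14.4 + 214.5 = 228.9 °C.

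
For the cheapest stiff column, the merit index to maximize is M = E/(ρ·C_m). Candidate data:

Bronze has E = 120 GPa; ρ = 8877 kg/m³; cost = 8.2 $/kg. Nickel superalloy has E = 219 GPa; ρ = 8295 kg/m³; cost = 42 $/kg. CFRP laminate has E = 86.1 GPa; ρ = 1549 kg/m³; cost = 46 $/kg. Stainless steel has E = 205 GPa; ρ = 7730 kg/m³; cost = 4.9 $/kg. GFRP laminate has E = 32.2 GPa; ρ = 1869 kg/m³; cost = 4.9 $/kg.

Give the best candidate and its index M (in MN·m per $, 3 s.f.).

stainless steel, M = 5.41 MN·m per $

Computing M directly (units already consistent):
  stainless steel: M = 5.41 MN·m per $
  GFRP laminate: M = 3.52 MN·m per $
  bronze: M = 1.65 MN·m per $
  CFRP laminate: M = 1.21 MN·m per $
  nickel superalloy: M = 0.629 MN·m per $
Stainless steel has the largest M.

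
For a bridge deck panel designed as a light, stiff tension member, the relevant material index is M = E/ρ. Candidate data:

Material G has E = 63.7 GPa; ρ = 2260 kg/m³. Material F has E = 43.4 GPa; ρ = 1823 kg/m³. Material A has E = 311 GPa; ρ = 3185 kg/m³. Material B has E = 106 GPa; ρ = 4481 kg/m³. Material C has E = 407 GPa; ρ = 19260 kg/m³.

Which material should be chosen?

Computing M directly (units already consistent):
  material A: M = 97.6 MN·m/kg
  material G: M = 28.2 MN·m/kg
  material F: M = 23.8 MN·m/kg
  material B: M = 23.7 MN·m/kg
  material C: M = 21.1 MN·m/kg
The maximum is for material A.

material A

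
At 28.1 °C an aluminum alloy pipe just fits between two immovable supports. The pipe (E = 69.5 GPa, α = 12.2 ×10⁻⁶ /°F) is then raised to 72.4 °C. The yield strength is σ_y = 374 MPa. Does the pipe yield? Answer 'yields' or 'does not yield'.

does not yield

α = 12.2×10⁻⁶/°F × 9/5 = 22.0×10⁻⁶/K.
ΔT = 44.30 K. Constrained thermal stress σ = E·α·ΔT = 69.50×10³ MPa × 22.0×10⁻⁶ × 44.30 = 67.6 MPa (compressive).
Compare to σ_y = 374 MPa: σ < σ_y, so it does not yield.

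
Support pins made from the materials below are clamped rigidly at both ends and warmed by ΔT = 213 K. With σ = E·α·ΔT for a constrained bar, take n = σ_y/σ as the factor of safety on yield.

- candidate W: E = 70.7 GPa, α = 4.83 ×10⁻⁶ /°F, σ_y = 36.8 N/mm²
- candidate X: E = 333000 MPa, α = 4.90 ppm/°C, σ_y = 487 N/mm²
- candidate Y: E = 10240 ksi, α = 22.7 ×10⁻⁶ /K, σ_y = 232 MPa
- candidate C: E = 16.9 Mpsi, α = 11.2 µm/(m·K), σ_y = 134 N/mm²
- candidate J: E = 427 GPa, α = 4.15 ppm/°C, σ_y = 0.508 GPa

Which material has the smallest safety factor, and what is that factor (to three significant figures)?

candidate W, n = 0.281

Converting E to GPa, α to ×10⁻⁶/K, σ_y to MPa, then σ and n for each:
  candidate W: E = 70.70, α = 8.69, σ_y = 36.80 → σ = 131 MPa, n = 0.281
  candidate X: E = 333.0, α = 4.90, σ_y = 487.0 → σ = 348 MPa, n = 1.40
  candidate Y: E = 70.60, α = 22.7, σ_y = 232.0 → σ = 341 MPa, n = 0.680
  candidate C: E = 116.5, α = 11.2, σ_y = 134.0 → σ = 278 MPa, n = 0.482
  candidate J: E = 427.0, α = 4.15, σ_y = 508.0 → σ = 377 MPa, n = 1.35
The minimum is candidate W at n = 0.281.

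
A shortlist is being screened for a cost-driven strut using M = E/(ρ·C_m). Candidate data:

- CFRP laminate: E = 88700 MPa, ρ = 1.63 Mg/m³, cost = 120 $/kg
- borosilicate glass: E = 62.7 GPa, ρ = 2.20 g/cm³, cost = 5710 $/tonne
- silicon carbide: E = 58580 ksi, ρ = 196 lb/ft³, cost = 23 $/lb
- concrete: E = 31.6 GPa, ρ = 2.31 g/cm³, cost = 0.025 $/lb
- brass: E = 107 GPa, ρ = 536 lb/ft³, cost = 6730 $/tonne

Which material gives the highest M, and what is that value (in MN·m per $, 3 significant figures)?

Putting every candidate on a common basis:
  CFRP laminate: E = 88.70 GPa, ρ = 1630 kg/m³, cost = 120.0 $/kg
  borosilicate glass: E = 62.70 GPa, ρ = 2200 kg/m³, cost = 5.710 $/kg
  silicon carbide: E = 403.9 GPa, ρ = 3140 kg/m³, cost = 50.71 $/kg
  concrete: E = 31.60 GPa, ρ = 2310 kg/m³, cost = 0.05511 $/kg
  brass: E = 107.0 GPa, ρ = 8586 kg/m³, cost = 6.730 $/kg
  concrete: M = 248 MN·m per $
  borosilicate glass: M = 4.99 MN·m per $
  silicon carbide: M = 2.54 MN·m per $
  brass: M = 1.85 MN·m per $
  CFRP laminate: M = 0.453 MN·m per $
Concrete ranks first.

concrete, M = 248 MN·m per $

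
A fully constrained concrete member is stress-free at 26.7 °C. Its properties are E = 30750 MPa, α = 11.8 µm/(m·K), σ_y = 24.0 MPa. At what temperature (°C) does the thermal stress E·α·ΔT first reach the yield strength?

92.8 °C

E = 30750 MPa = 30.75 GPa.
E·α·ΔT = 24.00 MPa ⇒ ΔT = 24.00 / (30.75×10³ × 11.8×10⁻⁶) = 66.14 K.
T = 26.7 + 66.14 = 92.84 °C.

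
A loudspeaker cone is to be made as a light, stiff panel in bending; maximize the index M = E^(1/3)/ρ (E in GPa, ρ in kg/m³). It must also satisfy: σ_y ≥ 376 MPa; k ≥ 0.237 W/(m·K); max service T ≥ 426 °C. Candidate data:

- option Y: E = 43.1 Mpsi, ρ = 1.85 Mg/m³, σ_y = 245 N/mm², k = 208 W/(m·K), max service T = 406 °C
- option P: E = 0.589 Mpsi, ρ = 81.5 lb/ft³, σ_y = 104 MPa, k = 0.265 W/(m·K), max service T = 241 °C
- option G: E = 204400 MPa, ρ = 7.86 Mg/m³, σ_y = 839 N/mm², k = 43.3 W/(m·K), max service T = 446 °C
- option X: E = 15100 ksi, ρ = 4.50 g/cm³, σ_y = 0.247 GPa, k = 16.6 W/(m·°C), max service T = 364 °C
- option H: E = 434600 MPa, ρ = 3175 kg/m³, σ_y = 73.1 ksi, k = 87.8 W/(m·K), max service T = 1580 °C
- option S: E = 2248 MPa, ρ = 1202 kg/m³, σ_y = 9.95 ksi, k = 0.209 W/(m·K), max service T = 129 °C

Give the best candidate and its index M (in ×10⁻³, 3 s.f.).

option H, M = 2.39×10⁻³

Screen on constraints: σ_y ≥ 376 MPa; k ≥ 0.237 W/(m·K); max service T ≥ 426 °C. Survivors: option G, option H.
After converting to SI:
  option G: E = 204.4 GPa, ρ = 7860 kg/m³
  option H: E = 434.6 GPa, ρ = 3175 kg/m³
  option H: M = 2.39×10⁻³
  option G: M = 0.749×10⁻³
Option H ranks first.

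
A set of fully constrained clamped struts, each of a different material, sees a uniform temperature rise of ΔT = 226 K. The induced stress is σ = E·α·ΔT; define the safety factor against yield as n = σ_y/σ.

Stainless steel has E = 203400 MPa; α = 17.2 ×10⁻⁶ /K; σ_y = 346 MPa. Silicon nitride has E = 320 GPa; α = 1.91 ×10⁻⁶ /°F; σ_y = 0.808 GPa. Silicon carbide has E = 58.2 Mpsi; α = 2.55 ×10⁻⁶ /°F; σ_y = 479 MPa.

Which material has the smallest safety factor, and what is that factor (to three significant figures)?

Converting E to GPa, α to ×10⁻⁶/K, σ_y to MPa, then σ and n for each:
  stainless steel: E = 203.4, α = 17.2, σ_y = 346.0 → σ = 791 MPa, n = 0.438
  silicon nitride: E = 320.0, α = 3.44, σ_y = 808.0 → σ = 249 MPa, n = 3.25
  silicon carbide: E = 401.3, α = 4.59, σ_y = 479.0 → σ = 416 MPa, n = 1.15
The minimum is stainless steel at n = 0.438.

stainless steel, n = 0.438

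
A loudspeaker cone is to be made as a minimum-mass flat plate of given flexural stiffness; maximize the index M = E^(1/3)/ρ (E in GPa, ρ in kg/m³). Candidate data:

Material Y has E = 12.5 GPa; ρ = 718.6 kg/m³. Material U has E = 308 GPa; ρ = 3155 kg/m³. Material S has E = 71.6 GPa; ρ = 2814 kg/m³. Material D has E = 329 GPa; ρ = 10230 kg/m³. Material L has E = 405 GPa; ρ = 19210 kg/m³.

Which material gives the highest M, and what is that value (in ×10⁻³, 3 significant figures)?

Evaluate M for each candidate:
  material Y: M = 3.23×10⁻³
  material U: M = 2.14×10⁻³
  material S: M = 1.48×10⁻³
  material D: M = 0.675×10⁻³
  material L: M = 0.385×10⁻³
Material Y has the largest M.

material Y, M = 3.23×10⁻³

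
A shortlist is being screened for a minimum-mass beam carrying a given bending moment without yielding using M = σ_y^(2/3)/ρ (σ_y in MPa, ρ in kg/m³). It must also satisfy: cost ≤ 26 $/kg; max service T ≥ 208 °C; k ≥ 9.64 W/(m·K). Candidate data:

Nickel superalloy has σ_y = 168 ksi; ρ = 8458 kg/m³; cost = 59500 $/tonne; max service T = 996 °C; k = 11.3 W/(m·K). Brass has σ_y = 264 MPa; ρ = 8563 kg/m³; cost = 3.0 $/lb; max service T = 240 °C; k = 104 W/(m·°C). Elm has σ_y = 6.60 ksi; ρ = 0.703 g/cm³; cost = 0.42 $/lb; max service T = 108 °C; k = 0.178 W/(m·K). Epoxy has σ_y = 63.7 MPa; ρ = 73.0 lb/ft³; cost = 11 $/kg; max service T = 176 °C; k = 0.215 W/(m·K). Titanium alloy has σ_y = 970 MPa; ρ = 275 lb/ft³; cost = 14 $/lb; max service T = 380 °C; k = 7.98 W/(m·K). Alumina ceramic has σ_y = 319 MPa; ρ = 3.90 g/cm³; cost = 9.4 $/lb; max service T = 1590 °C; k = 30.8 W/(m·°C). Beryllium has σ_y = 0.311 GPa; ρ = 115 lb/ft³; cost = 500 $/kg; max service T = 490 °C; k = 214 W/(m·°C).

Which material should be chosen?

Screen on constraints: cost ≤ 26 $/kg; max service T ≥ 208 °C; k ≥ 9.64 W/(m·K). Survivors: brass, alumina ceramic.
After converting to SI:
  brass: σ_y = 264.0 MPa, ρ = 8563 kg/m³
  alumina ceramic: σ_y = 319.0 MPa, ρ = 3900 kg/m³
  alumina ceramic: M = 12.0×10⁻³
  brass: M = 4.81×10⁻³
Alumina ceramic has the largest M.

alumina ceramic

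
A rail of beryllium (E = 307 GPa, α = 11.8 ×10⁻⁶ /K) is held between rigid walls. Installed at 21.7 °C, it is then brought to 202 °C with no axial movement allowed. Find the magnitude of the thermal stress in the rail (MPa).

653 MPa

ΔT = 180.3 K. Constrained thermal stress σ = E·α·ΔT = 307.0×10³ MPa × 11.8×10⁻⁶ × 180.3 = 653 MPa (compressive).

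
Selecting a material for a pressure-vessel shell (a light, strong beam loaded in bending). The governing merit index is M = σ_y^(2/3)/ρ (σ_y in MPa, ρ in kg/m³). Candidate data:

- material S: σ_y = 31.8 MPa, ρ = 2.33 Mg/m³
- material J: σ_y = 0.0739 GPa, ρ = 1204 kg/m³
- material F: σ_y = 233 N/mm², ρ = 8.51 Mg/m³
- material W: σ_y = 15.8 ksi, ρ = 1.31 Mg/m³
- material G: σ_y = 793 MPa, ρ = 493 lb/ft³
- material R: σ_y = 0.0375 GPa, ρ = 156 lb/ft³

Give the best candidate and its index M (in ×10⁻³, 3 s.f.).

material W, M = 17.4×10⁻³

Normalizing units and computing the index:
  material S: σ_y = 31.80 MPa, ρ = 2330 kg/m³
  material J: σ_y = 73.90 MPa, ρ = 1204 kg/m³
  material F: σ_y = 233.0 MPa, ρ = 8510 kg/m³
  material W: σ_y = 108.9 MPa, ρ = 1310 kg/m³
  material G: σ_y = 793.0 MPa, ρ = 7897 kg/m³
  material R: σ_y = 37.50 MPa, ρ = 2499 kg/m³
  material W: M = 17.4×10⁻³
  material J: M = 14.6×10⁻³
  material G: M = 10.8×10⁻³
  material R: M = 4.48×10⁻³
  material F: M = 4.45×10⁻³
  material S: M = 4.31×10⁻³
Highest index: material W.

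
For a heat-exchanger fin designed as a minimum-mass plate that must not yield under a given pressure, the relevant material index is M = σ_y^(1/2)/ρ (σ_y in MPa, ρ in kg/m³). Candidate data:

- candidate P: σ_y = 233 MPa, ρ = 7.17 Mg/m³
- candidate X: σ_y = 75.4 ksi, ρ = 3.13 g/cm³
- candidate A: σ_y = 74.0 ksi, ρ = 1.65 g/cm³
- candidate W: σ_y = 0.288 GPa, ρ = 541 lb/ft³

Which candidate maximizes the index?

candidate A

Putting every candidate on a common basis:
  candidate P: σ_y = 233.0 MPa, ρ = 7170 kg/m³
  candidate X: σ_y = 519.9 MPa, ρ = 3130 kg/m³
  candidate A: σ_y = 510.2 MPa, ρ = 1650 kg/m³
  candidate W: σ_y = 288.0 MPa, ρ = 8666 kg/m³
  candidate A: M = 13.7×10⁻³
  candidate X: M = 7.28×10⁻³
  candidate P: M = 2.13×10⁻³
  candidate W: M = 1.96×10⁻³
Candidate A ranks first.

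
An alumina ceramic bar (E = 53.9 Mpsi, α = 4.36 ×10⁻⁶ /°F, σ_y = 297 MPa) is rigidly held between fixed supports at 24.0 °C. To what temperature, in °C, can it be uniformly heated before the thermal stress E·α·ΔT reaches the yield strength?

E = 53.9 Mpsi = 371.6 GPa.
α = 4.36×10⁻⁶/°F × 9/5 = 7.85×10⁻⁶/K.
E·α·ΔT = 297.0 MPa ⇒ ΔT = 297.0 / (371.6×10³ × 7.85×10⁻⁶) = 101.8 K.
T = 24.0 + 101.8 = 125.8 °C.

126 °C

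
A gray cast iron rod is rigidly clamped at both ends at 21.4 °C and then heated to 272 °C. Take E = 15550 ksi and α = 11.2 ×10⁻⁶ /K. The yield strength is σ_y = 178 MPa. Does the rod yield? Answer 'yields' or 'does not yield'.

yields

E = 15550 ksi = 107.2 GPa.
ΔT = 250.6 K. Constrained thermal stress σ = E·α·ΔT = 107.2×10³ MPa × 11.2×10⁻⁶ × 250.6 = 301 MPa (compressive).
Compare to σ_y = 178 MPa: σ ≥ σ_y, so it yields.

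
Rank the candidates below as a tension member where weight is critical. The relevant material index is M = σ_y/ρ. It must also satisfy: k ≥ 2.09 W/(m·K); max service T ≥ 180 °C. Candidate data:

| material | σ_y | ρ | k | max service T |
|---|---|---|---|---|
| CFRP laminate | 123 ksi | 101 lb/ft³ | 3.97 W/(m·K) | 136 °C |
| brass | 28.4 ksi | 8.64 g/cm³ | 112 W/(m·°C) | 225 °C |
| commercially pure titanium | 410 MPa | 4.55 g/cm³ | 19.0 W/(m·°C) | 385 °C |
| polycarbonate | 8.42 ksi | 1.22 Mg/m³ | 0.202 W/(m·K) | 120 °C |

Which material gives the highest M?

Screen on constraints: k ≥ 2.09 W/(m·K); max service T ≥ 180 °C. Survivors: brass, commercially pure titanium.
Convert each candidate to consistent units, then evaluate M:
  brass: σ_y = 195.8 MPa, ρ = 8640 kg/m³
  commercially pure titanium: σ_y = 410.0 MPa, ρ = 4550 kg/m³
  commercially pure titanium: M = 90.1 kN·m/kg
  brass: M = 22.7 kN·m/kg
The maximum is for commercially pure titanium.

commercially pure titanium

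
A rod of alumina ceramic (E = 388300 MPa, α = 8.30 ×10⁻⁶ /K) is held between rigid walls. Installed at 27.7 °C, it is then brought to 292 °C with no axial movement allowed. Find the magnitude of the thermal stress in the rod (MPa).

852 MPa

E = 388300 MPa = 388.3 GPa.
ΔT = 264.3 K. Constrained thermal stress σ = E·α·ΔT = 388.3×10³ MPa × 8.30×10⁻⁶ × 264.3 = 852 MPa (compressive).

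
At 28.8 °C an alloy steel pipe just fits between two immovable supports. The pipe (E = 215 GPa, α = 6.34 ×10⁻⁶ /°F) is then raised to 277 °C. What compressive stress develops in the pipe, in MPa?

609 MPa

α = 6.34×10⁻⁶/°F × 9/5 = 11.4×10⁻⁶/K.
ΔT = 248.2 K. Constrained thermal stress σ = E·α·ΔT = 215.0×10³ MPa × 11.4×10⁻⁶ × 248.2 = 609 MPa (compressive).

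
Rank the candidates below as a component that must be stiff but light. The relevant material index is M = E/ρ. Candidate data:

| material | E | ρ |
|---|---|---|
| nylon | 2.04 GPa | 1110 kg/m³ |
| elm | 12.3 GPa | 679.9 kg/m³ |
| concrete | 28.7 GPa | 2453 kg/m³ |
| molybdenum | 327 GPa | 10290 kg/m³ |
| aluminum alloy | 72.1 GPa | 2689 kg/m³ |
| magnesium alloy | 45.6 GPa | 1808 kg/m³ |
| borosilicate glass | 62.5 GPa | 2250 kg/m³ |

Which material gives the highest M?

molybdenum

Per-candidate index values:
  molybdenum: M = 31.8 MN·m/kg
  borosilicate glass: M = 27.8 MN·m/kg
  aluminum alloy: M = 26.8 MN·m/kg
  magnesium alloy: M = 25.2 MN·m/kg
  elm: M = 18.1 MN·m/kg
  concrete: M = 11.7 MN·m/kg
  nylon: M = 1.84 MN·m/kg
Molybdenum ranks first.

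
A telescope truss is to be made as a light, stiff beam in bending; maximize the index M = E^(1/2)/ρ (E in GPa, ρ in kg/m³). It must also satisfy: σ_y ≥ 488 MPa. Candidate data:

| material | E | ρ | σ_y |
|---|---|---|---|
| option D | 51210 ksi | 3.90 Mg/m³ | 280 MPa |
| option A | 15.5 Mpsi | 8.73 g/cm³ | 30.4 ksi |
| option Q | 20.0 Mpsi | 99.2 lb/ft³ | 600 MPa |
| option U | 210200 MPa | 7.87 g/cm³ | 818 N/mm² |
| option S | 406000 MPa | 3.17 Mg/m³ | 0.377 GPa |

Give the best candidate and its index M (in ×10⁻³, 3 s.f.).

option Q, M = 7.39×10⁻³

Screen on constraints: σ_y ≥ 488 MPa. Survivors: option Q, option U.
Putting every candidate on a common basis:
  option Q: E = 137.9 GPa, ρ = 1589 kg/m³
  option U: E = 210.2 GPa, ρ = 7870 kg/m³
  option Q: M = 7.39×10⁻³
  option U: M = 1.84×10⁻³
Option Q ranks first.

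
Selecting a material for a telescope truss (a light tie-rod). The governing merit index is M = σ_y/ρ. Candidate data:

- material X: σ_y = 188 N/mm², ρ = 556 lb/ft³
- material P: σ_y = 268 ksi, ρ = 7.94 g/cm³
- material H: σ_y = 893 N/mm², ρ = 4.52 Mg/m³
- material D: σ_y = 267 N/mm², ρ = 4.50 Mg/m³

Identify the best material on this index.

material P

Normalizing units and computing the index:
  material X: σ_y = 188.0 MPa, ρ = 8906 kg/m³
  material P: σ_y = 1848 MPa, ρ = 7940 kg/m³
  material H: σ_y = 893.0 MPa, ρ = 4520 kg/m³
  material D: σ_y = 267.0 MPa, ρ = 4500 kg/m³
  material P: M = 233 kN·m/kg
  material H: M = 198 kN·m/kg
  material D: M = 59.3 kN·m/kg
  material X: M = 21.1 kN·m/kg
Highest index: material P.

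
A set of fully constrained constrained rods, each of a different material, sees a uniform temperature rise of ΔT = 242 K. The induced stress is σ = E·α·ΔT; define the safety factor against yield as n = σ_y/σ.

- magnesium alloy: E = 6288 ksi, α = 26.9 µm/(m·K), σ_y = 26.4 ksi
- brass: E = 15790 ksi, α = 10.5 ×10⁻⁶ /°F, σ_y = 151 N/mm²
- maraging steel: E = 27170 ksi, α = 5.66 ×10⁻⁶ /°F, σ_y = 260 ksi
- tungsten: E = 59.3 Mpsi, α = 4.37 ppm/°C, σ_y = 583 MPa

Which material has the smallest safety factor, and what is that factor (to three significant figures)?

brass, n = 0.303

In consistent units (E in GPa, α in ×10⁻⁶/K, σ_y in MPa):
  magnesium alloy: E = 43.35, α = 26.9, σ_y = 182.0 → σ = 282 MPa, n = 0.645
  brass: E = 108.9, α = 18.9, σ_y = 151.0 → σ = 498 MPa, n = 0.303
  maraging steel: E = 187.3, α = 10.2, σ_y = 1793 → σ = 462 MPa, n = 3.88
  tungsten: E = 408.9, α = 4.37, σ_y = 583.0 → σ = 432 MPa, n = 1.35
Smallest n: brass with n = 0.303.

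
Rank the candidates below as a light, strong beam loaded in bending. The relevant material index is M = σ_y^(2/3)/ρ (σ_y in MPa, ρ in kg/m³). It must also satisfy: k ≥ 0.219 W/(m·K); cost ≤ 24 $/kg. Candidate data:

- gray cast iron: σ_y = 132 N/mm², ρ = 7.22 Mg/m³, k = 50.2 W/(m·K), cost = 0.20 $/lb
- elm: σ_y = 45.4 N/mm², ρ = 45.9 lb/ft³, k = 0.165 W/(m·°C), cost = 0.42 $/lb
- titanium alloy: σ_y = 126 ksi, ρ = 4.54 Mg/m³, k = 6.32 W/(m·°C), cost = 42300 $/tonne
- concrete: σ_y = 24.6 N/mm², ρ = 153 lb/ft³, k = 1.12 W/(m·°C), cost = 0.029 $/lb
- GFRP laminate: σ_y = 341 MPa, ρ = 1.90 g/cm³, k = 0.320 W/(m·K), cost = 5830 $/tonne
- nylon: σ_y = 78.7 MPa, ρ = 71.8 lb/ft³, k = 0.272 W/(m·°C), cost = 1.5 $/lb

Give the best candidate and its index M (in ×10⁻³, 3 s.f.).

GFRP laminate, M = 25.7×10⁻³

Screen on constraints: k ≥ 0.219 W/(m·K); cost ≤ 24 $/kg. Survivors: gray cast iron, concrete, GFRP laminate, nylon.
After converting to SI:
  gray cast iron: σ_y = 132.0 MPa, ρ = 7220 kg/m³
  concrete: σ_y = 24.60 MPa, ρ = 2451 kg/m³
  GFRP laminate: σ_y = 341.0 MPa, ρ = 1900 kg/m³
  nylon: σ_y = 78.70 MPa, ρ = 1150 kg/m³
  GFRP laminate: M = 25.7×10⁻³
  nylon: M = 16.0×10⁻³
  gray cast iron: M = 3.59×10⁻³
  concrete: M = 3.45×10⁻³
The maximum is for GFRP laminate.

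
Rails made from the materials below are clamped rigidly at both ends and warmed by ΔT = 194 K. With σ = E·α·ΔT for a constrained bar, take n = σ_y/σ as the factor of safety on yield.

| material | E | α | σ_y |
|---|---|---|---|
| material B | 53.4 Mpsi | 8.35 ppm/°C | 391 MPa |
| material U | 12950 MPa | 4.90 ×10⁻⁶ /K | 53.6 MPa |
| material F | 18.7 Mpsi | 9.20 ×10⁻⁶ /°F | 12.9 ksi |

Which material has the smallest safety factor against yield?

Per material, after unit conversion:
  material B: E = 368.2, α = 8.35, σ_y = 391.0 → σ = 596 MPa, n = 0.656
  material U: E = 12.95, α = 4.90, σ_y = 53.60 → σ = 12.3 MPa, n = 4.35
  material F: E = 128.9, α = 16.6, σ_y = 88.94 → σ = 414 MPa, n = 0.215
Material F has the lowest safety factor, n = 0.215.

material F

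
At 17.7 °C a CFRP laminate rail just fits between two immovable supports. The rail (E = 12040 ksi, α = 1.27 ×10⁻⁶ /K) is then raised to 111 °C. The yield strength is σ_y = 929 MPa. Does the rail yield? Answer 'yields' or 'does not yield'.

E = 12040 ksi = 83.01 GPa.
ΔT = 93.30 K. Constrained thermal stress σ = E·α·ΔT = 83.01×10³ MPa × 1.27×10⁻⁶ × 93.30 = 9.84 MPa (compressive).
Compare to σ_y = 929 MPa: σ < σ_y, so it does not yield.

does not yield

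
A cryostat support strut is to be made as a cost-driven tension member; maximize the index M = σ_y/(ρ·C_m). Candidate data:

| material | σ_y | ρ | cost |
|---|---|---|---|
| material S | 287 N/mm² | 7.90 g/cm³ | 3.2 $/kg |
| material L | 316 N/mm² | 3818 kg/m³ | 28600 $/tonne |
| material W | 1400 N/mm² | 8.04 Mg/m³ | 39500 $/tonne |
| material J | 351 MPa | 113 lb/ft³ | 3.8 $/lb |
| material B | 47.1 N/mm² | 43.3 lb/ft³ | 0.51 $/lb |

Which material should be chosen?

material B

Putting every candidate on a common basis:
  material S: σ_y = 287.0 MPa, ρ = 7900 kg/m³, cost = 3.200 $/kg
  material L: σ_y = 316.0 MPa, ρ = 3818 kg/m³, cost = 28.60 $/kg
  material W: σ_y = 1400 MPa, ρ = 8040 kg/m³, cost = 39.50 $/kg
  material J: σ_y = 351.0 MPa, ρ = 1810 kg/m³, cost = 8.377 $/kg
  material B: σ_y = 47.10 MPa, ρ = 693.6 kg/m³, cost = 1.124 $/kg
  material B: M = 60.4 kN·m per $
  material J: M = 23.1 kN·m per $
  material S: M = 11.4 kN·m per $
  material W: M = 4.41 kN·m per $
  material L: M = 2.89 kN·m per $
Highest index: material B.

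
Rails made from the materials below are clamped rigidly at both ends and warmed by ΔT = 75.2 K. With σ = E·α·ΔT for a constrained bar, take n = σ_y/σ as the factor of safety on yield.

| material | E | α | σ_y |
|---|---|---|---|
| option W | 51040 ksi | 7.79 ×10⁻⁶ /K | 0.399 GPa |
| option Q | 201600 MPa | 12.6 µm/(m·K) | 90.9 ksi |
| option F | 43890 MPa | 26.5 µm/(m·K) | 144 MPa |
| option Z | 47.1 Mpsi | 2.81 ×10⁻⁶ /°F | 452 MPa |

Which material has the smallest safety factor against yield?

With everything in SI (GPa, ×10⁻⁶/K, MPa):
  option W: E = 351.9, α = 7.79, σ_y = 399.0 → σ = 206 MPa, n = 1.94
  option Q: E = 201.6, α = 12.6, σ_y = 626.7 → σ = 191 MPa, n = 3.28
  option F: E = 43.89, α = 26.5, σ_y = 144.0 → σ = 87.5 MPa, n = 1.65
  option Z: E = 324.7, α = 5.06, σ_y = 452.0 → σ = 124 MPa, n = 3.66
Option F has the lowest safety factor, n = 1.65.

option F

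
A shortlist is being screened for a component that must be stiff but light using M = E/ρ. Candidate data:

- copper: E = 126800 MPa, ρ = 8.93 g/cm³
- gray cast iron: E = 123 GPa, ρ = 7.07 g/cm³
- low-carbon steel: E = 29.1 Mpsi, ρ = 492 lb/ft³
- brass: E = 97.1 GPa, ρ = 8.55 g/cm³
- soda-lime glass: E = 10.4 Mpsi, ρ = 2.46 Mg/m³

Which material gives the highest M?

Convert each candidate to consistent units, then evaluate M:
  copper: E = 126.8 GPa, ρ = 8930 kg/m³
  gray cast iron: E = 123.0 GPa, ρ = 7070 kg/m³
  low-carbon steel: E = 200.6 GPa, ρ = 7881 kg/m³
  brass: E = 97.10 GPa, ρ = 8550 kg/m³
  soda-lime glass: E = 71.71 GPa, ρ = 2460 kg/m³
  soda-lime glass: M = 29.1 MN·m/kg
  low-carbon steel: M = 25.5 MN·m/kg
  gray cast iron: M = 17.4 MN·m/kg
  copper: M = 14.2 MN·m/kg
  brass: M = 11.4 MN·m/kg
Highest index: soda-lime glass.

soda-lime glass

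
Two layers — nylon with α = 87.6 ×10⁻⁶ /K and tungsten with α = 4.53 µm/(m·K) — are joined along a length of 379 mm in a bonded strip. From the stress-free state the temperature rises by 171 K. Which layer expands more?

nylon

α(nylon) = 87.6×10⁻⁶/K vs α(tungsten) = 4.53×10⁻⁶/K.
Higher α expands more for the same ΔT: nylon.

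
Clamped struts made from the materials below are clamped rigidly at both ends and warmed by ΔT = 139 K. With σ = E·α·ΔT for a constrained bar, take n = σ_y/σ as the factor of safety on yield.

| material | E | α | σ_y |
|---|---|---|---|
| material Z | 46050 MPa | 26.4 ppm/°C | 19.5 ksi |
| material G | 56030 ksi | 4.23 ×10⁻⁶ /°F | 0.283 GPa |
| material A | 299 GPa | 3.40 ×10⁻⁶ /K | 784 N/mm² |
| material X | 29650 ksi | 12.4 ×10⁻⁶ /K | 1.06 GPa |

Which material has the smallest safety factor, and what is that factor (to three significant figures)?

material G, n = 0.692

Converting E to GPa, α to ×10⁻⁶/K, σ_y to MPa, then σ and n for each:
  material Z: E = 46.05, α = 26.4, σ_y = 134.4 → σ = 169 MPa, n = 0.796
  material G: E = 386.3, α = 7.61, σ_y = 283.0 → σ = 409 MPa, n = 0.692
  material A: E = 299.0, α = 3.40, σ_y = 784.0 → σ = 141 MPa, n = 5.55
  material X: E = 204.4, α = 12.4, σ_y = 1060 → σ = 352 MPa, n = 3.01
The minimum is material G at n = 0.692.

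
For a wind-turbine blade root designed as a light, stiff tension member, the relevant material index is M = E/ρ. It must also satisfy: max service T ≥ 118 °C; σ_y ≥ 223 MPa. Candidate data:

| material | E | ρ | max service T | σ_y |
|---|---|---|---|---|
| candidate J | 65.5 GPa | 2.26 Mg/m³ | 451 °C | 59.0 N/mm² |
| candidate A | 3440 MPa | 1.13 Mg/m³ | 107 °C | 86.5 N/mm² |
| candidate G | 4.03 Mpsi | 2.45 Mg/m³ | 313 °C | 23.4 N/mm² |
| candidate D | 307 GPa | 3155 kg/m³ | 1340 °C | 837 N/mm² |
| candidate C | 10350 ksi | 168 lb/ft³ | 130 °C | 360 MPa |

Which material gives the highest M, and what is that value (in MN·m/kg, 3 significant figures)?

Screen on constraints: max service T ≥ 118 °C; σ_y ≥ 223 MPa. Survivors: candidate D, candidate C.
Convert each candidate to consistent units, then evaluate M:
  candidate D: E = 307.0 GPa, ρ = 3155 kg/m³
  candidate C: E = 71.36 GPa, ρ = 2691 kg/m³
  candidate D: M = 97.3 MN·m/kg
  candidate C: M = 26.5 MN·m/kg
Highest index: candidate D.

candidate D, M = 97.3 MN·m/kg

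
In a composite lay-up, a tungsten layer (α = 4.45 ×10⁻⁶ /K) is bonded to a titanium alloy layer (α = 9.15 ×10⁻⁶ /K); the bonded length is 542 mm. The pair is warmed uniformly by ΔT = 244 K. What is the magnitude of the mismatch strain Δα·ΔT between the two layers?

Δα = |4.45 − 9.15|×10⁻⁶/K = 4.70×10⁻⁶/K.
Mismatch strain = Δα·ΔT = 4.70×10⁻⁶ × 244.0 = 1.15×10⁻³.

1.15×10⁻³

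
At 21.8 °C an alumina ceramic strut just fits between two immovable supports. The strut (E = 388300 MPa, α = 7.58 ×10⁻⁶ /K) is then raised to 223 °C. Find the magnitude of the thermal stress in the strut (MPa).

E = 388300 MPa = 388.3 GPa.
ΔT = 201.2 K. Constrained thermal stress σ = E·α·ΔT = 388.3×10³ MPa × 7.58×10⁻⁶ × 201.2 = 592 MPa (compressive).

592 MPa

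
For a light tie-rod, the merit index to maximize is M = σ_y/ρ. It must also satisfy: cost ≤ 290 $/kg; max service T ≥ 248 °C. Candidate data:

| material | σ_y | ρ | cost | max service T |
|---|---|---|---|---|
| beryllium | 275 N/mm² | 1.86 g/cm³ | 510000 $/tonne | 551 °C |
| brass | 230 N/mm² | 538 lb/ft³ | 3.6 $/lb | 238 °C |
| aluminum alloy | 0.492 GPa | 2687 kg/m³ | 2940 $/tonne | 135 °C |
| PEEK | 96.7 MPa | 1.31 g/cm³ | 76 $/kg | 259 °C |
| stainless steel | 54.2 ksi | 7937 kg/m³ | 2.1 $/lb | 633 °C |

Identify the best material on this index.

Screen on constraints: cost ≤ 290 $/kg; max service T ≥ 248 °C. Survivors: PEEK, stainless steel.
In SI units:
  PEEK: σ_y = 96.70 MPa, ρ = 1310 kg/m³
  stainless steel: σ_y = 373.7 MPa, ρ = 7937 kg/m³
  PEEK: M = 73.8 kN·m/kg
  stainless steel: M = 47.1 kN·m/kg
The maximum is for PEEK.

PEEK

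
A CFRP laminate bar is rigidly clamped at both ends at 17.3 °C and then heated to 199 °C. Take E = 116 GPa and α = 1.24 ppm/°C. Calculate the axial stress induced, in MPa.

26.1 MPa

ΔT = 181.7 K. Constrained thermal stress σ = E·α·ΔT = 116.0×10³ MPa × 1.24×10⁻⁶ × 181.7 = 26.1 MPa (compressive).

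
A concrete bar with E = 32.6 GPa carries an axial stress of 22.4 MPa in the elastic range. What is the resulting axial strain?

ε = σ/E = 22.4 / 32600 = 6.87×10⁻⁴.

6.87×10⁻⁴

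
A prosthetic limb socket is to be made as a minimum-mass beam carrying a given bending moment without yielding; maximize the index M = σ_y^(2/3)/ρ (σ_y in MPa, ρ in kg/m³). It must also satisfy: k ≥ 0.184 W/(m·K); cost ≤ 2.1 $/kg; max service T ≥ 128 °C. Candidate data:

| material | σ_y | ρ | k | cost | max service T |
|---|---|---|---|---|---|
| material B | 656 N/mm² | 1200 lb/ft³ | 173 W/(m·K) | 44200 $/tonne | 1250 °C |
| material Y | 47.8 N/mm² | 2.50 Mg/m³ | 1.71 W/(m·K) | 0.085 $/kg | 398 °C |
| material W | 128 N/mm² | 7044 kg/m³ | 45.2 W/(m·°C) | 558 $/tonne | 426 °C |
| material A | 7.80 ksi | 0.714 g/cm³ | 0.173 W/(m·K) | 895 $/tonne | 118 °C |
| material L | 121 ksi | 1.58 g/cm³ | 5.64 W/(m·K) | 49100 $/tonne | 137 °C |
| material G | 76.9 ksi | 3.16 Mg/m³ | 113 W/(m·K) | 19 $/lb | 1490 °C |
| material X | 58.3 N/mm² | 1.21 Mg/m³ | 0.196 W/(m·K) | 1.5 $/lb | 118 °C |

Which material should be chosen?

material Y

Screen on constraints: k ≥ 0.184 W/(m·K); cost ≤ 2.1 $/kg; max service T ≥ 128 °C. Survivors: material Y, material W.
In SI units:
  material Y: σ_y = 47.80 MPa, ρ = 2500 kg/m³
  material W: σ_y = 128.0 MPa, ρ = 7044 kg/m³
  material Y: M = 5.27×10⁻³
  material W: M = 3.61×10⁻³
The maximum is for material Y.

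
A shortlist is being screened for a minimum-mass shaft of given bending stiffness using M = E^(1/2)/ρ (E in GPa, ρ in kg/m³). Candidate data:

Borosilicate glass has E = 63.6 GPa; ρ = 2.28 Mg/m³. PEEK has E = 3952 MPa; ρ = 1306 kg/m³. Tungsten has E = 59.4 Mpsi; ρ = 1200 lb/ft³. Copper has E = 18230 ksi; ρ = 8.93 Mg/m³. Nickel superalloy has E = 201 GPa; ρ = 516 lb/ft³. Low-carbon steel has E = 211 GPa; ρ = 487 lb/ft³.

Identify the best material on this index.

Putting every candidate on a common basis:
  borosilicate glass: E = 63.60 GPa, ρ = 2280 kg/m³
  PEEK: E = 3.952 GPa, ρ = 1306 kg/m³
  tungsten: E = 409.5 GPa, ρ = 19220 kg/m³
  copper: E = 125.7 GPa, ρ = 8930 kg/m³
  nickel superalloy: E = 201.0 GPa, ρ = 8266 kg/m³
  low-carbon steel: E = 211.0 GPa, ρ = 7801 kg/m³
  borosilicate glass: M = 3.50×10⁻³
  low-carbon steel: M = 1.86×10⁻³
  nickel superalloy: M = 1.72×10⁻³
  PEEK: M = 1.52×10⁻³
  copper: M = 1.26×10⁻³
  tungsten: M = 1.05×10⁻³
Borosilicate glass ranks first.

borosilicate glass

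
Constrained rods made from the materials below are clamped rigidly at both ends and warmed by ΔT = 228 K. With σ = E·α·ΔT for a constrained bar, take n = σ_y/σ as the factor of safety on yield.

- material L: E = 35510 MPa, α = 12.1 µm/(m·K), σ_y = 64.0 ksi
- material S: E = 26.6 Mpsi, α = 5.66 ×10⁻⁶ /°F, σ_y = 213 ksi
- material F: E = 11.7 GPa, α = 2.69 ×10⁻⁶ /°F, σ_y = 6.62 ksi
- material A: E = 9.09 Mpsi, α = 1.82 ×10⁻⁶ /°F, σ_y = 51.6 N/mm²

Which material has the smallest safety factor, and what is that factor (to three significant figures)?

With everything in SI (GPa, ×10⁻⁶/K, MPa):
  material L: E = 35.51, α = 12.1, σ_y = 441.3 → σ = 98.0 MPa, n = 4.50
  material S: E = 183.4, α = 10.2, σ_y = 1469 → σ = 426 MPa, n = 3.45
  material F: E = 11.70, α = 4.84, σ_y = 45.64 → σ = 12.9 MPa, n = 3.53
  material A: E = 62.67, α = 3.28, σ_y = 51.60 → σ = 46.8 MPa, n = 1.10
Material A has the lowest safety factor, n = 1.10.

material A, n = 1.10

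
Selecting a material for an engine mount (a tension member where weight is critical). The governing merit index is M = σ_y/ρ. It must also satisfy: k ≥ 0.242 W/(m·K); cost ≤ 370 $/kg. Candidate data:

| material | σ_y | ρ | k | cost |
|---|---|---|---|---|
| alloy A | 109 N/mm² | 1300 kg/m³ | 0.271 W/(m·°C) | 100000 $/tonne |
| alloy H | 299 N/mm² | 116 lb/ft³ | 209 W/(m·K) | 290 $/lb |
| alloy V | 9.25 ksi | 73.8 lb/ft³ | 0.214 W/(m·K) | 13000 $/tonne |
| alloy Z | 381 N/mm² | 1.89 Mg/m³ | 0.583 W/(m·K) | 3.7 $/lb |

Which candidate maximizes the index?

Screen on constraints: k ≥ 0.242 W/(m·K); cost ≤ 370 $/kg. Survivors: alloy A, alloy Z.
After converting to SI:
  alloy A: σ_y = 109.0 MPa, ρ = 1300 kg/m³
  alloy Z: σ_y = 381.0 MPa, ρ = 1890 kg/m³
  alloy Z: M = 202 kN·m/kg
  alloy A: M = 83.8 kN·m/kg
The maximum is for alloy Z.

alloy Z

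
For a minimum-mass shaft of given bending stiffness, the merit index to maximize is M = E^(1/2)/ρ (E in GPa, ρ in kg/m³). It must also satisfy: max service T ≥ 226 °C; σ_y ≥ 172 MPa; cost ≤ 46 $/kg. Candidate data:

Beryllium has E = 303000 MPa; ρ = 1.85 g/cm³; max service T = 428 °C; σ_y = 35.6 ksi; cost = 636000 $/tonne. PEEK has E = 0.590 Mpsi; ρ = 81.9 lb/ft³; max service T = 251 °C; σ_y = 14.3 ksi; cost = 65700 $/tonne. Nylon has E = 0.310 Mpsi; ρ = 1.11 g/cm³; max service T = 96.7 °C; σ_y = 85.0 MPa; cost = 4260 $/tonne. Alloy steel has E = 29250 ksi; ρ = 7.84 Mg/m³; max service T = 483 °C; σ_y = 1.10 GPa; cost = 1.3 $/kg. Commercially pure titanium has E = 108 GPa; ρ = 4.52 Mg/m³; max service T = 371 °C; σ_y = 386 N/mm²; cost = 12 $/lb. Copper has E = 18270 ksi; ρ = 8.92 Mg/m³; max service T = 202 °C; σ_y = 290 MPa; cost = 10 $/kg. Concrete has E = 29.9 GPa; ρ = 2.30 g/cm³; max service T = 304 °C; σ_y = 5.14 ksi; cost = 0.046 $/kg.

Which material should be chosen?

commercially pure titanium

Screen on constraints: max service T ≥ 226 °C; σ_y ≥ 172 MPa; cost ≤ 46 $/kg. Survivors: alloy steel, commercially pure titanium.
Normalizing units and computing the index:
  alloy steel: E = 201.7 GPa, ρ = 7840 kg/m³
  commercially pure titanium: E = 108.0 GPa, ρ = 4520 kg/m³
  commercially pure titanium: M = 2.30×10⁻³
  alloy steel: M = 1.81×10⁻³
The maximum is for commercially pure titanium.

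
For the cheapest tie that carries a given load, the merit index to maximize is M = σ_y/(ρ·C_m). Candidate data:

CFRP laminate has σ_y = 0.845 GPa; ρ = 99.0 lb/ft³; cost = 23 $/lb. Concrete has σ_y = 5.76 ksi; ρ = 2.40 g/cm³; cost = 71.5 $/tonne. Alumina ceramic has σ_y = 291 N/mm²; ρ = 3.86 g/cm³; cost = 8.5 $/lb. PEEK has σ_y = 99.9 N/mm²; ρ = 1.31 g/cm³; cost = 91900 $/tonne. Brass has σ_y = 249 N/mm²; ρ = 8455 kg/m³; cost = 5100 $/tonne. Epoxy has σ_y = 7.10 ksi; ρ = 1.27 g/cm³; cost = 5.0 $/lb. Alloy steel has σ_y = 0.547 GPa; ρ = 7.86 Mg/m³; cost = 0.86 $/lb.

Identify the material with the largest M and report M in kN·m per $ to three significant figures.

concrete, M = 231 kN·m per $

In SI units:
  CFRP laminate: σ_y = 845.0 MPa, ρ = 1586 kg/m³, cost = 50.71 $/kg
  concrete: σ_y = 39.71 MPa, ρ = 2400 kg/m³, cost = 0.07150 $/kg
  alumina ceramic: σ_y = 291.0 MPa, ρ = 3860 kg/m³, cost = 18.74 $/kg
  PEEK: σ_y = 99.90 MPa, ρ = 1310 kg/m³, cost = 91.90 $/kg
  brass: σ_y = 249.0 MPa, ρ = 8455 kg/m³, cost = 5.100 $/kg
  epoxy: σ_y = 48.95 MPa, ρ = 1270 kg/m³, cost = 11.02 $/kg
  alloy steel: σ_y = 547.0 MPa, ρ = 7860 kg/m³, cost = 1.896 $/kg
  concrete: M = 231 kN·m per $
  alloy steel: M = 36.7 kN·m per $
  CFRP laminate: M = 10.5 kN·m per $
  brass: M = 5.77 kN·m per $
  alumina ceramic: M = 4.02 kN·m per $
  epoxy: M = 3.50 kN·m per $
  PEEK: M = 0.830 kN·m per $
Highest index: concrete.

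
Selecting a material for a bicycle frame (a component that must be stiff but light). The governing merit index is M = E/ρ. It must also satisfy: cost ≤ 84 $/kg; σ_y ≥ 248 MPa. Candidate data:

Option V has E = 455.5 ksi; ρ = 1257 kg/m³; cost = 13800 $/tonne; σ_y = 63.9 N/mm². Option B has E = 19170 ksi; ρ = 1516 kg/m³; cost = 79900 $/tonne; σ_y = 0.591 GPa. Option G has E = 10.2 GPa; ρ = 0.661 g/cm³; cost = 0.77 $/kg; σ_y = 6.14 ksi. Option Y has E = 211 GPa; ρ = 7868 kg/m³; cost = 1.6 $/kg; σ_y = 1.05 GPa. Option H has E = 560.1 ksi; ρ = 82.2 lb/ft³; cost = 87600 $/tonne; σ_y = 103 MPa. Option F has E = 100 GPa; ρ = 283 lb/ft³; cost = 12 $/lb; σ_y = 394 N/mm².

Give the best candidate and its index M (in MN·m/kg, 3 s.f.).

option B, M = 87.2 MN·m/kg

Screen on constraints: cost ≤ 84 $/kg; σ_y ≥ 248 MPa. Survivors: option B, option Y, option F.
Putting every candidate on a common basis:
  option B: E = 132.2 GPa, ρ = 1516 kg/m³
  option Y: E = 211.0 GPa, ρ = 7868 kg/m³
  option F: E = 100.0 GPa, ρ = 4533 kg/m³
  option B: M = 87.2 MN·m/kg
  option Y: M = 26.8 MN·m/kg
  option F: M = 22.1 MN·m/kg
Option B ranks first.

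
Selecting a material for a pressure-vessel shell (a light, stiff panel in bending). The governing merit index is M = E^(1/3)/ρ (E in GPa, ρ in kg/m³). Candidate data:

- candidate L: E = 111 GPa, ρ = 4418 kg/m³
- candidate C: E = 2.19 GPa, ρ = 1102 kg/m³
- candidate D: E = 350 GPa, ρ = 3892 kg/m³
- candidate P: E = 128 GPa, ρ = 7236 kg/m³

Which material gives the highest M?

candidate D

Per-candidate index values:
  candidate D: M = 1.81×10⁻³
  candidate C: M = 1.18×10⁻³
  candidate L: M = 1.09×10⁻³
  candidate P: M = 0.696×10⁻³
Candidate D has the largest M.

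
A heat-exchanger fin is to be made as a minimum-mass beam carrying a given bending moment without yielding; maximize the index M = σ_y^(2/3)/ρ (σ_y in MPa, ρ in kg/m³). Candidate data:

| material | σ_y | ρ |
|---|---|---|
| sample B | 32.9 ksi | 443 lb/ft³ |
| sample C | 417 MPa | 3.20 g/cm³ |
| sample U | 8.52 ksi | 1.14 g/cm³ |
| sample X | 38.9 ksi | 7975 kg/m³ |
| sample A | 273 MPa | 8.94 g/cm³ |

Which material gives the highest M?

After converting to SI:
  sample B: σ_y = 226.8 MPa, ρ = 7096 kg/m³
  sample C: σ_y = 417.0 MPa, ρ = 3200 kg/m³
  sample U: σ_y = 58.74 MPa, ρ = 1140 kg/m³
  sample X: σ_y = 268.2 MPa, ρ = 7975 kg/m³
  sample A: σ_y = 273.0 MPa, ρ = 8940 kg/m³
  sample C: M = 17.4×10⁻³
  sample U: M = 13.3×10⁻³
  sample B: M = 5.24×10⁻³
  sample X: M = 5.21×10⁻³
  sample A: M = 4.71×10⁻³
The maximum is for sample C.

sample C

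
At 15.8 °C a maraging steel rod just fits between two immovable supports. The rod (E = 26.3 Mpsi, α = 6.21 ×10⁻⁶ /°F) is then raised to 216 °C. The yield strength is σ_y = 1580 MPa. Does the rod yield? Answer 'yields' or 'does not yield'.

E = 26.3 Mpsi = 181.3 GPa.
α = 6.21×10⁻⁶/°F × 9/5 = 11.2×10⁻⁶/K.
ΔT = 200.2 K. Constrained thermal stress σ = E·α·ΔT = 181.3×10³ MPa × 11.2×10⁻⁶ × 200.2 = 406 MPa (compressive).
Compare to σ_y = 1580 MPa: σ < σ_y, so it does not yield.

does not yield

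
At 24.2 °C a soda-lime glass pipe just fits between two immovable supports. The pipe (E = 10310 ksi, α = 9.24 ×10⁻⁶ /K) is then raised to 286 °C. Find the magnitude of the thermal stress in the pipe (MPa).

E = 10310 ksi = 71.08 GPa.
ΔT = 261.8 K. Constrained thermal stress σ = E·α·ΔT = 71.08×10³ MPa × 9.24×10⁻⁶ × 261.8 = 172 MPa (compressive).

172 MPa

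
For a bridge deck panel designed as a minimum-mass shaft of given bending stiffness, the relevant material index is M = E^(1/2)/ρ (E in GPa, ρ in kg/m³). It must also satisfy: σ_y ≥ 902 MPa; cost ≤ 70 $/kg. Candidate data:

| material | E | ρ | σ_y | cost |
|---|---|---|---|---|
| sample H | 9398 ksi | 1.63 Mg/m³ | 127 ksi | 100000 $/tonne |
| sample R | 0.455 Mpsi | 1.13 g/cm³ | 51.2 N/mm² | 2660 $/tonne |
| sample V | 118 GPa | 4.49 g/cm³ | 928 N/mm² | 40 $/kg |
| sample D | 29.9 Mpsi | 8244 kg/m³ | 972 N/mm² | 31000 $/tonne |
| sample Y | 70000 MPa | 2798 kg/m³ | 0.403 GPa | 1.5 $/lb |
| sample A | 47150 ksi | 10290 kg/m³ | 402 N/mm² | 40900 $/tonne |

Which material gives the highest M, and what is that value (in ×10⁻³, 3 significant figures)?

sample V, M = 2.42×10⁻³

Screen on constraints: σ_y ≥ 902 MPa; cost ≤ 70 $/kg. Survivors: sample V, sample D.
Convert each candidate to consistent units, then evaluate M:
  sample V: E = 118.0 GPa, ρ = 4490 kg/m³
  sample D: E = 206.2 GPa, ρ = 8244 kg/m³
  sample V: M = 2.42×10⁻³
  sample D: M = 1.74×10⁻³
Sample V ranks first.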